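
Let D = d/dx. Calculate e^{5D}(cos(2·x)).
\cos{\left(2 x + 10 \right)}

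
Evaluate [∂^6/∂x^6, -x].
-6\frac{d^{5}}{dx^{5}}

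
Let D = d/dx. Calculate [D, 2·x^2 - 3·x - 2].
4 x - 3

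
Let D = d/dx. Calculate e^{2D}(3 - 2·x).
- 2 x - 1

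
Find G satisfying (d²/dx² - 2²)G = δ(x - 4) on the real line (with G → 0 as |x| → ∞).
-\frac{e^{-2|x - 4|}}{4}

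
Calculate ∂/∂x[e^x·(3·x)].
3 \left(x + 1\right) e^{x}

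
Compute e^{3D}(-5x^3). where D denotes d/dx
- 5 x^{3} - 45 x^{2} - 135 x - 135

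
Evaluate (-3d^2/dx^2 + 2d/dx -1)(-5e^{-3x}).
170 e^{- 3 x}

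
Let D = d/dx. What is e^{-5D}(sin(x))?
\sin{\left(x - 5 \right)}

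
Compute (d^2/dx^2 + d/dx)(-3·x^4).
12 x^{2} \left(- x - 3\right)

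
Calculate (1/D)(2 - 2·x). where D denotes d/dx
- x^{2} + 2 x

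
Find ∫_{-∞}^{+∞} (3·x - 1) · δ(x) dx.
-1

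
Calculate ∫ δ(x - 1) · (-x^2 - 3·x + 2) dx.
-2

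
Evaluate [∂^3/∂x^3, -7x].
-21\frac{d^{2}}{dx^{2}}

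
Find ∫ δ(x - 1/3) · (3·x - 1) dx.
0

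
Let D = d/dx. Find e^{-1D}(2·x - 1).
2 x - 3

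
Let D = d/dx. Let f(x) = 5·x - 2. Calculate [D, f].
5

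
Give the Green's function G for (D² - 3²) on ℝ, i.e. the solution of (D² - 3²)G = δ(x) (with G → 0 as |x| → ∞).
-\frac{e^{-3|x|}}{6}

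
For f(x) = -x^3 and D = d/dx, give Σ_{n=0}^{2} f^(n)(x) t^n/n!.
x \left(- 3 t^{2} - 3 t x - x^{2}\right)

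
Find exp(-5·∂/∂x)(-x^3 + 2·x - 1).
- x^{3} + 15 x^{2} - 73 x + 114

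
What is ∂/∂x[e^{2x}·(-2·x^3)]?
x^{2} \left(- 4 x - 6\right) e^{2 x}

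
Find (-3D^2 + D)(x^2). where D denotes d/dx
2 x - 6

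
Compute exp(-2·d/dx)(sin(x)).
\sin{\left(x - 2 \right)}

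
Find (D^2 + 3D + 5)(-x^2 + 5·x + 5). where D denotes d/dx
- 5 x^{2} + 19 x + 38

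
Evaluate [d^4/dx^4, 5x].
20\frac{d^{3}}{dx^{3}}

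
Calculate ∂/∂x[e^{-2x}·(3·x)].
3 \left(1 - 2 x\right) e^{- 2 x}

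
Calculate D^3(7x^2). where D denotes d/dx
0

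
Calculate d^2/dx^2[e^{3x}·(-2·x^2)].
\left(- 18 x^{2} - 24 x - 4\right) e^{3 x}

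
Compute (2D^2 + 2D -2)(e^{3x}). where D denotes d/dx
22 e^{3 x}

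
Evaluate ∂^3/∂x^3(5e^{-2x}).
- 40 e^{- 2 x}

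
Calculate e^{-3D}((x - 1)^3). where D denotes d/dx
x^{3} - 12 x^{2} + 48 x - 64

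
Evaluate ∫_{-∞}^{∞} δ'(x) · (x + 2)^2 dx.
-4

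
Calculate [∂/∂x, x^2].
2 x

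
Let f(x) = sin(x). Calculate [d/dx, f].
\cos{\left(x \right)}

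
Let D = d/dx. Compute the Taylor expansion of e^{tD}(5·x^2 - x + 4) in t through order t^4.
5 t^{2} + t \left(10 x - 1\right) + 5 x^{2} - x + 4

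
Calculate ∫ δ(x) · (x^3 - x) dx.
0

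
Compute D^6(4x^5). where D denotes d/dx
0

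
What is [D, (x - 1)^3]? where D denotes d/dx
3 \left(x - 1\right)^{2}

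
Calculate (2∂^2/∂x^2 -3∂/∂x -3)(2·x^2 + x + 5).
- 6 x^{2} - 15 x - 10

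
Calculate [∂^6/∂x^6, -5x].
-30\frac{d^{5}}{dx^{5}}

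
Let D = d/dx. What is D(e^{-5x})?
- 5 e^{- 5 x}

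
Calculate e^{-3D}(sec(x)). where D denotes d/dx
\sec{\left(x - 3 \right)}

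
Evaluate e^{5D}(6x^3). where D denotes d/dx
6 x^{3} + 90 x^{2} + 450 x + 750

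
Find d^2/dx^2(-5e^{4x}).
- 80 e^{4 x}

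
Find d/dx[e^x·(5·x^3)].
5 x^{2} \left(x + 3\right) e^{x}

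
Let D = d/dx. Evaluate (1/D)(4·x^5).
\frac{2 x^{6}}{3}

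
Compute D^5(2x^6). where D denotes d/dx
1440 x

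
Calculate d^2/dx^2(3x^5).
60 x^{3}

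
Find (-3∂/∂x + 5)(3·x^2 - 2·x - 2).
15 x^{2} - 28 x - 4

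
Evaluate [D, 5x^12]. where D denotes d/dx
60 x^{11}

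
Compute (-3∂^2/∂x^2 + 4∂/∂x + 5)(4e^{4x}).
- 108 e^{4 x}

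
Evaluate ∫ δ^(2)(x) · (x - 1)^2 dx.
2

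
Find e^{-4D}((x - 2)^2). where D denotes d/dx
x^{2} - 12 x + 36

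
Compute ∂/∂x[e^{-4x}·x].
\left(1 - 4 x\right) e^{- 4 x}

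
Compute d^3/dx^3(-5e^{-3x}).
135 e^{- 3 x}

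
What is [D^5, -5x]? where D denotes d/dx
-25D^{4}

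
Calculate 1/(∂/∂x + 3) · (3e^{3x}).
\frac{e^{3 x}}{2}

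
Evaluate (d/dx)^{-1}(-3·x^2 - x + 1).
- x^{3} - \frac{x^{2}}{2} + x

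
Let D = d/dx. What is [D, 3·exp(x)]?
3 e^{x}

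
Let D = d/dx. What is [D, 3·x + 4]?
3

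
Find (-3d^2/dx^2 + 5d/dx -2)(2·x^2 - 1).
- 4 x^{2} + 20 x - 10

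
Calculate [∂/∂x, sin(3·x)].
3 \cos{\left(3 x \right)}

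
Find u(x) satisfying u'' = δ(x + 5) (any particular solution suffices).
\frac{|x + 5|}{2}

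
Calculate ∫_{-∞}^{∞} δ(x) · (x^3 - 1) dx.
-1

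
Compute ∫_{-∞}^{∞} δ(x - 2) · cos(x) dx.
\cos{\left(2 \right)}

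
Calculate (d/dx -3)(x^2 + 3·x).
- 3 x^{2} - 7 x + 3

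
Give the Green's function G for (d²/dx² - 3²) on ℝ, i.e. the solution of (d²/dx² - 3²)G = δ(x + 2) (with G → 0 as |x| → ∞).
-\frac{e^{-3|x + 2|}}{6}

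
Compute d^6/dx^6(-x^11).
- 332640 x^{5}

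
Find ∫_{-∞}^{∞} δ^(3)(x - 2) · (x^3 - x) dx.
-6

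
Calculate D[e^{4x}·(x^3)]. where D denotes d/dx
x^{2} \left(4 x + 3\right) e^{4 x}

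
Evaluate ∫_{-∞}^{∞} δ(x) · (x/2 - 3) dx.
-3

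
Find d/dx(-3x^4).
- 12 x^{3}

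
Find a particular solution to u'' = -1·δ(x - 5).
-\frac{|x - 5|}{2}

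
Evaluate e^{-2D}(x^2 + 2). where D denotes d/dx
x^{2} - 4 x + 6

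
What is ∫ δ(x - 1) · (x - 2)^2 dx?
1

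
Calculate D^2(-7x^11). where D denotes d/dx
- 770 x^{9}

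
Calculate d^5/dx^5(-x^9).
- 15120 x^{4}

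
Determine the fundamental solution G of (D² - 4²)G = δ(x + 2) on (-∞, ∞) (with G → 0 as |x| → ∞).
-\frac{e^{-4|x + 2|}}{8}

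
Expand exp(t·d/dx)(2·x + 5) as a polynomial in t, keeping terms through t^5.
2 t + 2 x + 5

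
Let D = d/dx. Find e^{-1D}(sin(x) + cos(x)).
\sqrt{2} \cos{\left(- x + \frac{\pi}{4} + 1 \right)}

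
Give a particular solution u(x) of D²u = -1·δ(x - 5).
-\frac{|x - 5|}{2}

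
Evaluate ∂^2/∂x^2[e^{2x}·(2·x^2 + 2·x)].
\left(8 x^{2} + 24 x + 12\right) e^{2 x}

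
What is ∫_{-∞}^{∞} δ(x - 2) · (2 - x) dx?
0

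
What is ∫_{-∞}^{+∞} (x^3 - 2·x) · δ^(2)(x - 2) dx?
12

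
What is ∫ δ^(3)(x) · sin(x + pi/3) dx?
\frac{1}{2}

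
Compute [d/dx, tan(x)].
\frac{1}{\cos^{2}{\left(x \right)}}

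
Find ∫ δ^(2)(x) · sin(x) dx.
0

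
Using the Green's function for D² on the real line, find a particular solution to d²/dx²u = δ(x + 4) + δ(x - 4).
\frac{|x + 4|}{2} + \frac{|x - 4|}{2}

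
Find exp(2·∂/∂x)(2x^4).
2 x^{4} + 16 x^{3} + 48 x^{2} + 64 x + 32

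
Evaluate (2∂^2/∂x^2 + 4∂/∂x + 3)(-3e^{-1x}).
- 3 e^{- x}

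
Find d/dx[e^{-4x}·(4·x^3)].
x^{2} \left(12 - 16 x\right) e^{- 4 x}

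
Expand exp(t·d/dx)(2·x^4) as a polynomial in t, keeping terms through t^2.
2 x^{2} \left(6 t^{2} + 4 t x + x^{2}\right)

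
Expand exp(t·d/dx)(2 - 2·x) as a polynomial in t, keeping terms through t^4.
- 2 t - 2 x + 2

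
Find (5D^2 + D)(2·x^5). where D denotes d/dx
10 x^{3} \left(x + 20\right)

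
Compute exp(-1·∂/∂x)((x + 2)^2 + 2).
x^{2} + 2 x + 3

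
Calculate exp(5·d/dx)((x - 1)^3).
x^{3} + 12 x^{2} + 48 x + 64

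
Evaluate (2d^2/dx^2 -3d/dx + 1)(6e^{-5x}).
396 e^{- 5 x}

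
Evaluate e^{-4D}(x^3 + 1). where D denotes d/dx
x^{3} - 12 x^{2} + 48 x - 63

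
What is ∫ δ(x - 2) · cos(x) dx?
\cos{\left(2 \right)}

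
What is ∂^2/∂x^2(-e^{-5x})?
- 25 e^{- 5 x}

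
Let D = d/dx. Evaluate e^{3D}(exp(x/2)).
e^{\frac{x}{2} + \frac{3}{2}}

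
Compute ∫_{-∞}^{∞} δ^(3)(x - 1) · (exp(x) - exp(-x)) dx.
- 2 \cosh{\left(1 \right)}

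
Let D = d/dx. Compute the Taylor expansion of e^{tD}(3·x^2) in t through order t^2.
3 t^{2} + 6 t x + 3 x^{2}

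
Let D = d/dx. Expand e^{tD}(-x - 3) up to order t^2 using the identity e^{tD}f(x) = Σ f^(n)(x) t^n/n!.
- t - x - 3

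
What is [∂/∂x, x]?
1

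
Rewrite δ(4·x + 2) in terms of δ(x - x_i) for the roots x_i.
\frac{\delta(x + 1/2)}{4}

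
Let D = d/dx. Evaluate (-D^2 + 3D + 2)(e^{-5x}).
- 38 e^{- 5 x}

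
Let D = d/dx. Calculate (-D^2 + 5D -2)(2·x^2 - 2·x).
- 4 x^{2} + 24 x - 14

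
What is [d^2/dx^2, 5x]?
10\frac{d}{dx}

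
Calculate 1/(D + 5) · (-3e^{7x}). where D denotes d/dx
- \frac{e^{7 x}}{4}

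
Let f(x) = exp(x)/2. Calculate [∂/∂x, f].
\frac{e^{x}}{2}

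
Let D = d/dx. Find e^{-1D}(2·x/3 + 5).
\frac{2 x}{3} + \frac{13}{3}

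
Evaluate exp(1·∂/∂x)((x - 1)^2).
x^{2}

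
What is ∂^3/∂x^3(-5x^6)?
- 600 x^{3}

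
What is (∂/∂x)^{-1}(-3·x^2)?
- x^{3}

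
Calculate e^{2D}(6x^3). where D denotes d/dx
6 x^{3} + 36 x^{2} + 72 x + 48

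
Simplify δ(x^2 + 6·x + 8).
\frac{\delta(x + 4) + \delta(x + 2)}{2}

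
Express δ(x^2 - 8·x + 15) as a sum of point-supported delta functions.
\frac{\delta(x - 3) + \delta(x - 5)}{2}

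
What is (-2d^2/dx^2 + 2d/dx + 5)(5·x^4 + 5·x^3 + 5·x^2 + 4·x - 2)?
25 x^{4} + 65 x^{3} - 65 x^{2} - 20 x - 22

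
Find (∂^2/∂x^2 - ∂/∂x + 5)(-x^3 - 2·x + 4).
- 5 x^{3} + 3 x^{2} - 16 x + 22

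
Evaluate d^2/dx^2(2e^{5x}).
50 e^{5 x}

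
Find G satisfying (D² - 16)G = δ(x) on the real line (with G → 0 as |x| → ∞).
-\frac{e^{-4|x|}}{8}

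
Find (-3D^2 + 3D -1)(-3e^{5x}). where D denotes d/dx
183 e^{5 x}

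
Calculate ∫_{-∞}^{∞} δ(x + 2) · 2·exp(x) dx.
\frac{2}{e^{2}}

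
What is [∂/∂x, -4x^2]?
- 8 x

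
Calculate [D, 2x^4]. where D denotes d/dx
8 x^{3}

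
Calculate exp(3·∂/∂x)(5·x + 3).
5 x + 18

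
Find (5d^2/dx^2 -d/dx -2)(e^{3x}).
40 e^{3 x}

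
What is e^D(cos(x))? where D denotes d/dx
\cos{\left(x + 1 \right)}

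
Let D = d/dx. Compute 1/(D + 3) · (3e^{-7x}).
- \frac{3 e^{- 7 x}}{4}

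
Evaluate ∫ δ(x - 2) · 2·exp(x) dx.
2 e^{2}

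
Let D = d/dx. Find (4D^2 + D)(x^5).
5 x^{3} \left(x + 16\right)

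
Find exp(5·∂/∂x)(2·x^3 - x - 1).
2 x^{3} + 30 x^{2} + 149 x + 244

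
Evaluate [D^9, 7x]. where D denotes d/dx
63D^{8}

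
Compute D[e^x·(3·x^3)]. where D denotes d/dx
3 x^{2} \left(x + 3\right) e^{x}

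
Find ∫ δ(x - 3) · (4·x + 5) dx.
17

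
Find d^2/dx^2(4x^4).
48 x^{2}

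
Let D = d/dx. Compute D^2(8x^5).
160 x^{3}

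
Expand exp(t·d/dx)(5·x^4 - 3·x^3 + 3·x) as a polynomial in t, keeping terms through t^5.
5 t^{4} + t^{3} \left(20 x - 3\right) + 3 t^{2} x \left(10 x - 3\right) + t \left(20 x^{3} - 9 x^{2} + 3\right) + 5 x^{4} - 3 x^{3} + 3 x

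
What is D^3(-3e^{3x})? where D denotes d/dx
- 81 e^{3 x}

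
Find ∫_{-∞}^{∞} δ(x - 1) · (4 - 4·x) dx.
0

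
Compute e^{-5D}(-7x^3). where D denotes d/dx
- 7 x^{3} + 105 x^{2} - 525 x + 875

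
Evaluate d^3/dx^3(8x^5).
480 x^{2}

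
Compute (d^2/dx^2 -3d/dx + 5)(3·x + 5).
15 x + 16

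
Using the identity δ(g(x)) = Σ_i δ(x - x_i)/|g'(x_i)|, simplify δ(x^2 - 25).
\frac{\delta(x + 5) + \delta(x - 5)}{10}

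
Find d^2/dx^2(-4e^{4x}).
- 64 e^{4 x}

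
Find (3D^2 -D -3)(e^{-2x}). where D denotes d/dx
11 e^{- 2 x}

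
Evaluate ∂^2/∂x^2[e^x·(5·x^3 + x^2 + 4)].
\left(5 x^{3} + 31 x^{2} + 34 x + 6\right) e^{x}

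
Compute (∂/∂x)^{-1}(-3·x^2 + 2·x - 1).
- x^{3} + x^{2} - x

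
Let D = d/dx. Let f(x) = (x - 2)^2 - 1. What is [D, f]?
2 x - 4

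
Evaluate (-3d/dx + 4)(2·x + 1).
8 x - 2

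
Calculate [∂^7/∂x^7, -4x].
-28\frac{d^{6}}{dx^{6}}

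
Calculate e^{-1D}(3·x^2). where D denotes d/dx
3 x^{2} - 6 x + 3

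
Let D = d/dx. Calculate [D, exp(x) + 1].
e^{x}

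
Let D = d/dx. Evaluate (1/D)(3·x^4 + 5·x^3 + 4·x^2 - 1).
\frac{3 x^{5}}{5} + \frac{5 x^{4}}{4} + \frac{4 x^{3}}{3} - x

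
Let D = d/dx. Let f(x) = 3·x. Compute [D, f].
3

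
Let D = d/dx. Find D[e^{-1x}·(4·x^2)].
4 x \left(2 - x\right) e^{- x}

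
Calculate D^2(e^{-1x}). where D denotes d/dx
e^{- x}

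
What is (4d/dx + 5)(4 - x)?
16 - 5 x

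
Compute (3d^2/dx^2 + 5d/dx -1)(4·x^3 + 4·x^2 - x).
- 4 x^{3} + 56 x^{2} + 113 x + 19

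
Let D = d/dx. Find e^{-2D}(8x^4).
8 x^{4} - 64 x^{3} + 192 x^{2} - 256 x + 128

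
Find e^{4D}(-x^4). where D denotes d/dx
- x^{4} - 16 x^{3} - 96 x^{2} - 256 x - 256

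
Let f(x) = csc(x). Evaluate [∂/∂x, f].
- \cot{\left(x \right)} \csc{\left(x \right)}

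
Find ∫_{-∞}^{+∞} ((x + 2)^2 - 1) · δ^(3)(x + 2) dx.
0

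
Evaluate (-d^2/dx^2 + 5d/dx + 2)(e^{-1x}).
- 4 e^{- x}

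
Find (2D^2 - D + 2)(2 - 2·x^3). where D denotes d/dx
- 4 x^{3} + 6 x^{2} - 24 x + 4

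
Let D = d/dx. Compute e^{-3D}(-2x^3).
- 2 x^{3} + 18 x^{2} - 54 x + 54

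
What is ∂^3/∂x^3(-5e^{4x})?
- 320 e^{4 x}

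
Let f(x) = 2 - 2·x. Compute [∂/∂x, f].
-2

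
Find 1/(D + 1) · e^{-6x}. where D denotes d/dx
- \frac{e^{- 6 x}}{5}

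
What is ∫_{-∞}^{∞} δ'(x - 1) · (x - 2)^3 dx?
-3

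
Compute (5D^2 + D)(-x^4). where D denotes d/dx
4 x^{2} \left(- x - 15\right)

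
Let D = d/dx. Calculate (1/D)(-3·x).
- \frac{3 x^{2}}{2}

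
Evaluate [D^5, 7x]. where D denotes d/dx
35D^{4}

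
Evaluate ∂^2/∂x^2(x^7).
42 x^{5}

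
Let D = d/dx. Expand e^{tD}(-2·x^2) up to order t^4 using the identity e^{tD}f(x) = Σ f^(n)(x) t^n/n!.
- 2 t^{2} - 4 t x - 2 x^{2}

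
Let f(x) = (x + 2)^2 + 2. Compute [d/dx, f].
2 x + 4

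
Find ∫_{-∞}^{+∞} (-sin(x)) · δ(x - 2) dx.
- \sin{\left(2 \right)}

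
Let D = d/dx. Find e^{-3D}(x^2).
x^{2} - 6 x + 9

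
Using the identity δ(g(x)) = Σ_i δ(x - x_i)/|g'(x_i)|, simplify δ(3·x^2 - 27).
\frac{\delta(x - 3) + \delta(x + 3)}{18}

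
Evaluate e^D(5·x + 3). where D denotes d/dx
5 x + 8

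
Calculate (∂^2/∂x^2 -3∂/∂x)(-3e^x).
6 e^{x}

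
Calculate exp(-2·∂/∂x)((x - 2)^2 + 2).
x^{2} - 8 x + 18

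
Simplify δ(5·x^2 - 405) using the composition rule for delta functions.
\frac{\delta(x - 9) + \delta(x + 9)}{90}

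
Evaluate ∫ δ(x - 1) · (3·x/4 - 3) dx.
- \frac{9}{4}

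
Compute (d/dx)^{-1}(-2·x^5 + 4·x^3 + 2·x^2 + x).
- \frac{x^{6}}{3} + x^{4} + \frac{2 x^{3}}{3} + \frac{x^{2}}{2}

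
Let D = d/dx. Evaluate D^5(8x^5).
960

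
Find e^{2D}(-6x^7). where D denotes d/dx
- 6 x^{7} - 84 x^{6} - 504 x^{5} - 1680 x^{4} - 3360 x^{3} - 4032 x^{2} - 2688 x - 768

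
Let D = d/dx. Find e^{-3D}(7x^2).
7 x^{2} - 42 x + 63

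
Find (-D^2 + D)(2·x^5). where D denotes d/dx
10 x^{3} \left(x - 4\right)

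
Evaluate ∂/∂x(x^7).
7 x^{6}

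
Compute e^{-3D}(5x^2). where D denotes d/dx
5 x^{2} - 30 x + 45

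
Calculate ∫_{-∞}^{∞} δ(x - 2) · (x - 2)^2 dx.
0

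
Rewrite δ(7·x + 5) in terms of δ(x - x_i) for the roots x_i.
\frac{\delta(x + 5/7)}{7}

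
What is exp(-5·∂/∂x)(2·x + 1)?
2 x - 9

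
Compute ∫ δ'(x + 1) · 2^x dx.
- \frac{\log{\left(2 \right)}}{2}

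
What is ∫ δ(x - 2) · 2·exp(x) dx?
2 e^{2}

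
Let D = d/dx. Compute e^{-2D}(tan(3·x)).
\tan{\left(3 x - 6 \right)}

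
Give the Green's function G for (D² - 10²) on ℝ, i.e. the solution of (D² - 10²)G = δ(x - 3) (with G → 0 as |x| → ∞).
-\frac{e^{-10|x - 3|}}{20}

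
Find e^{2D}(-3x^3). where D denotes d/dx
- 3 x^{3} - 18 x^{2} - 36 x - 24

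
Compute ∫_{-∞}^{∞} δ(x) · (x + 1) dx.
1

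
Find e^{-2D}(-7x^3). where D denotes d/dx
- 7 x^{3} + 42 x^{2} - 84 x + 56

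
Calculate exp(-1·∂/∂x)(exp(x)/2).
\frac{e^{x - 1}}{2}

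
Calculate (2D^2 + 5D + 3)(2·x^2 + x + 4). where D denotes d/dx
6 x^{2} + 23 x + 25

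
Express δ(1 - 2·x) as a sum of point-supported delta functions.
\frac{\delta(x - 1/2)}{2}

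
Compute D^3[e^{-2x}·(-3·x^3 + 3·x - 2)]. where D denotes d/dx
2 \left(12 x^{3} - 54 x^{2} + 42 x + 17\right) e^{- 2 x}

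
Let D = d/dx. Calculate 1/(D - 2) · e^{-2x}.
- \frac{e^{- 2 x}}{4}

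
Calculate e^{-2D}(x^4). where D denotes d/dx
x^{4} - 8 x^{3} + 24 x^{2} - 32 x + 16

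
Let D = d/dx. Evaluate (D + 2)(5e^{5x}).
35 e^{5 x}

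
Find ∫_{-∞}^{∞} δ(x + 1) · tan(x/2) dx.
- \tan{\left(\frac{1}{2} \right)}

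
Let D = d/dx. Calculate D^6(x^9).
60480 x^{3}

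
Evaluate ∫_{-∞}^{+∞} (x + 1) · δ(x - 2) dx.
3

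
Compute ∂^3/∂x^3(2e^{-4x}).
- 128 e^{- 4 x}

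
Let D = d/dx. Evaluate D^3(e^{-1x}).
- e^{- x}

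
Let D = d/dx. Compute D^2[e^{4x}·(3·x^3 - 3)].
\left(48 x^{3} + 72 x^{2} + 18 x - 48\right) e^{4 x}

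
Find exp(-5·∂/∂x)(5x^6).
5 x^{6} - 150 x^{5} + 1875 x^{4} - 12500 x^{3} + 46875 x^{2} - 93750 x + 78125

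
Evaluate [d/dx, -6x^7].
- 42 x^{6}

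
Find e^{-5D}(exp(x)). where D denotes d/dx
e^{x - 5}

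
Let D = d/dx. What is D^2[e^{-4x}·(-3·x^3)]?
6 x \left(- 8 x^{2} + 12 x - 3\right) e^{- 4 x}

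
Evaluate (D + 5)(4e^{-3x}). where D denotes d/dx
8 e^{- 3 x}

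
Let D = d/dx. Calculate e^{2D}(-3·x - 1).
- 3 x - 7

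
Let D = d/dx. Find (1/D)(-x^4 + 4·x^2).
- \frac{x^{5}}{5} + \frac{4 x^{3}}{3}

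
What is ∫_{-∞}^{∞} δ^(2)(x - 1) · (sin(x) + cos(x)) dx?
- \sin{\left(1 \right)} - \cos{\left(1 \right)}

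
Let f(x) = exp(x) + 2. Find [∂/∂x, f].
e^{x}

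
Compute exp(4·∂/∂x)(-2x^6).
- 2 x^{6} - 48 x^{5} - 480 x^{4} - 2560 x^{3} - 7680 x^{2} - 12288 x - 8192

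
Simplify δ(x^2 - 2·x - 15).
\frac{\delta(x - 5) + \delta(x + 3)}{8}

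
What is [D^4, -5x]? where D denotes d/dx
-20D^{3}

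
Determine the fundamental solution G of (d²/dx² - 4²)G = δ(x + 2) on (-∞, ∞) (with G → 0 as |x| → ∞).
-\frac{e^{-4|x + 2|}}{8}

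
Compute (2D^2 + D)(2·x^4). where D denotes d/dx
8 x^{2} \left(x + 6\right)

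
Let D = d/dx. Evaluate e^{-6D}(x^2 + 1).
x^{2} - 12 x + 37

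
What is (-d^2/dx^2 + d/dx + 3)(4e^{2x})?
4 e^{2 x}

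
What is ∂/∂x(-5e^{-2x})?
10 e^{- 2 x}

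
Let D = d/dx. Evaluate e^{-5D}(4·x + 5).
4 x - 15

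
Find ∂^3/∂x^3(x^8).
336 x^{5}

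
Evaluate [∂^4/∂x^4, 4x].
16\frac{d^{3}}{dx^{3}}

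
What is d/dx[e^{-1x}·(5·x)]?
5 \left(1 - x\right) e^{- x}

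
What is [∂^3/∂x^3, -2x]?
-6\frac{d^{2}}{dx^{2}}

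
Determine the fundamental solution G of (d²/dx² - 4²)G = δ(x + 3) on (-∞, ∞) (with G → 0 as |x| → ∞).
-\frac{e^{-4|x + 3|}}{8}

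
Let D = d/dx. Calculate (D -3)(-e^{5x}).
- 2 e^{5 x}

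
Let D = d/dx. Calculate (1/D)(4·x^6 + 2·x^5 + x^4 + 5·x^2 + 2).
\frac{4 x^{7}}{7} + \frac{x^{6}}{3} + \frac{x^{5}}{5} + \frac{5 x^{3}}{3} + 2 x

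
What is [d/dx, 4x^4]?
16 x^{3}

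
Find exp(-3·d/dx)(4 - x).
7 - x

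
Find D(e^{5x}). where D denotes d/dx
5 e^{5 x}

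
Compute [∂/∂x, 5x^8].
40 x^{7}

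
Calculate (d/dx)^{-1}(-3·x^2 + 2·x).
- x^{3} + x^{2}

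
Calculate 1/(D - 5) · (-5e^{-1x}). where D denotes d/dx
\frac{5 e^{- x}}{6}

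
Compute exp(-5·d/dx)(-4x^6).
- 4 x^{6} + 120 x^{5} - 1500 x^{4} + 10000 x^{3} - 37500 x^{2} + 75000 x - 62500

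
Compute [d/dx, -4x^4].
- 16 x^{3}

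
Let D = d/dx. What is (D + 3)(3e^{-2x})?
3 e^{- 2 x}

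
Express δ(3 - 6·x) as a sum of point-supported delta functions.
\frac{\delta(x - 1/2)}{6}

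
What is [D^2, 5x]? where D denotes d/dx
10D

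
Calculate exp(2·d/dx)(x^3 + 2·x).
x^{3} + 6 x^{2} + 14 x + 12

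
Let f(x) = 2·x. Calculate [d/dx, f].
2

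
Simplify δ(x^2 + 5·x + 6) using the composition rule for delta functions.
\frac{\delta(x + 3) + \delta(x + 2)}{1}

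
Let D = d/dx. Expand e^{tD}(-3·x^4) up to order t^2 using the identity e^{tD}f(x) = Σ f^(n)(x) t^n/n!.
3 x^{2} \left(- 6 t^{2} - 4 t x - x^{2}\right)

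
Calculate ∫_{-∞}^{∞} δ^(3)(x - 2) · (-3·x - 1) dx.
0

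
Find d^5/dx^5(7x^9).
105840 x^{4}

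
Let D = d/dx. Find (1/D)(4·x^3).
x^{4}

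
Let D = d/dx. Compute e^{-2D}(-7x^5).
- 7 x^{5} + 70 x^{4} - 280 x^{3} + 560 x^{2} - 560 x + 224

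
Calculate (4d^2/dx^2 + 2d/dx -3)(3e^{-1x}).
- 3 e^{- x}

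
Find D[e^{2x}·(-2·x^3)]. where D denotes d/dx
x^{2} \left(- 4 x - 6\right) e^{2 x}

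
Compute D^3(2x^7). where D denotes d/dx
420 x^{4}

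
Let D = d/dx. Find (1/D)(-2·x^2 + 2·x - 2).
- \frac{2 x^{3}}{3} + x^{2} - 2 x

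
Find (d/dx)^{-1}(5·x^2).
\frac{5 x^{3}}{3}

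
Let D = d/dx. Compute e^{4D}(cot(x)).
\cot{\left(x + 4 \right)}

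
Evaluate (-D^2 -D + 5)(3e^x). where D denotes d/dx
9 e^{x}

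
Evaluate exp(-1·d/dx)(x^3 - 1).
x^{3} - 3 x^{2} + 3 x - 2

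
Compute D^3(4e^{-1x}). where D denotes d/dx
- 4 e^{- x}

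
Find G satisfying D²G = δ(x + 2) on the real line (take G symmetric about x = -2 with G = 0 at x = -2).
\frac{|x + 2|}{2}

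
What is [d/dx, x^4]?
4 x^{3}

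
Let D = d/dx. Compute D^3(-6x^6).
- 720 x^{3}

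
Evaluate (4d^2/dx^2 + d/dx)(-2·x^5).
10 x^{3} \left(- x - 16\right)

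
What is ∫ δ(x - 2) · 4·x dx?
8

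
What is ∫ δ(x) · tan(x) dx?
0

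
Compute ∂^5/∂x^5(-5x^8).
- 33600 x^{3}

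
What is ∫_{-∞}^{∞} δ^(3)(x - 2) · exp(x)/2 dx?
- \frac{e^{2}}{2}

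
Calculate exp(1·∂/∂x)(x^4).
x^{4} + 4 x^{3} + 6 x^{2} + 4 x + 1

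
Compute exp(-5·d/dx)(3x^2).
3 x^{2} - 30 x + 75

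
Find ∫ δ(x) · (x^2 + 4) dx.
4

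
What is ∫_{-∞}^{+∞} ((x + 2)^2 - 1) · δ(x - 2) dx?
15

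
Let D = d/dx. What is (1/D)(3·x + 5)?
\frac{3 x^{2}}{2} + 5 x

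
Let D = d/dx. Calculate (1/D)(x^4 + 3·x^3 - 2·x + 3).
\frac{x^{5}}{5} + \frac{3 x^{4}}{4} - x^{2} + 3 x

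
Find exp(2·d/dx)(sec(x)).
\sec{\left(x + 2 \right)}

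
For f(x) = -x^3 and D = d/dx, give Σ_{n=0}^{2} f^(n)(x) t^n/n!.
x \left(- 3 t^{2} - 3 t x - x^{2}\right)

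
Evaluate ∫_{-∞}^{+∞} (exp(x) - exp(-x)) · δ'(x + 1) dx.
- 2 \cosh{\left(1 \right)}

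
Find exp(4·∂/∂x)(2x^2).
2 x^{2} + 16 x + 32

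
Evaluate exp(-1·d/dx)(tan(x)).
\tan{\left(x - 1 \right)}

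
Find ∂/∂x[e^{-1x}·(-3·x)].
3 \left(x - 1\right) e^{- x}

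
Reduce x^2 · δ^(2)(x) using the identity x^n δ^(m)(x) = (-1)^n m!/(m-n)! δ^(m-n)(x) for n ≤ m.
2\delta(x)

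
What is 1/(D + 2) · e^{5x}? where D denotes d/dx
\frac{e^{5 x}}{7}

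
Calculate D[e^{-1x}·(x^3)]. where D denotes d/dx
x^{2} \left(3 - x\right) e^{- x}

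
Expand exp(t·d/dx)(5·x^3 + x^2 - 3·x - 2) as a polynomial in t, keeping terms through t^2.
t^{2} \left(15 x + 1\right) + t \left(15 x^{2} + 2 x - 3\right) + 5 x^{3} + x^{2} - 3 x - 2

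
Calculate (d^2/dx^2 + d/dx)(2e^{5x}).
60 e^{5 x}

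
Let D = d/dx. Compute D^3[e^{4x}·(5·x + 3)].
\left(320 x + 432\right) e^{4 x}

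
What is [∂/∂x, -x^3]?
- 3 x^{2}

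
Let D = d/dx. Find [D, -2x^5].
- 10 x^{4}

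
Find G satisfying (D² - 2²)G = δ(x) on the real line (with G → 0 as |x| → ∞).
-\frac{e^{-2|x|}}{4}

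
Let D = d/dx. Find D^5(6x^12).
570240 x^{7}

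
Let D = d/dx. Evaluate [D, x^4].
4 x^{3}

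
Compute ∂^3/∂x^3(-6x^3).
-36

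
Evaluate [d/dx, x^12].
12 x^{11}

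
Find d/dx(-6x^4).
- 24 x^{3}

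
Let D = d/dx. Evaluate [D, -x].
-1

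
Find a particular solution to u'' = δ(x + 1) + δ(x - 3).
\frac{|x + 1|}{2} + \frac{|x - 3|}{2}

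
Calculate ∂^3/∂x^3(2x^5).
120 x^{2}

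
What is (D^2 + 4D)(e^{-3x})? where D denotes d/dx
- 3 e^{- 3 x}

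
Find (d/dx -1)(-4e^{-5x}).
24 e^{- 5 x}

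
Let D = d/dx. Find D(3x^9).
27 x^{8}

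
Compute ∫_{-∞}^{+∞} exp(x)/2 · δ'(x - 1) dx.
- \frac{e}{2}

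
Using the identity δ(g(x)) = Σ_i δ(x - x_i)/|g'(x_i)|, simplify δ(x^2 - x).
\frac{\delta(x - 1) + \delta(x)}{1}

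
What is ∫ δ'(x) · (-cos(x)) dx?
0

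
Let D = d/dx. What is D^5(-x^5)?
-120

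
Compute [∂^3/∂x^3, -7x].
-21\frac{d^{2}}{dx^{2}}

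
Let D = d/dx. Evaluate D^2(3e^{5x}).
75 e^{5 x}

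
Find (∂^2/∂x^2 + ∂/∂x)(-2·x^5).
10 x^{3} \left(- x - 4\right)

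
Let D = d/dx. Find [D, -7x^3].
- 21 x^{2}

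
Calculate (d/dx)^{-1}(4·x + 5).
2 x^{2} + 5 x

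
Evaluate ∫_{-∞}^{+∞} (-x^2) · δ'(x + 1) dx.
-2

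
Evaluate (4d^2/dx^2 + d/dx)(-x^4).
4 x^{2} \left(- x - 12\right)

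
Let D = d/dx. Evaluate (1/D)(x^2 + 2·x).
\frac{x^{3}}{3} + x^{2}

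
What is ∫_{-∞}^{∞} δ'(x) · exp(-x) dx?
1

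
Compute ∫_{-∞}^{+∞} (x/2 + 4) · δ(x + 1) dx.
\frac{7}{2}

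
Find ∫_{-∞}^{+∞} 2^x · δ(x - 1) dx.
2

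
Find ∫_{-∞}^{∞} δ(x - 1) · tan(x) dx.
\tan{\left(1 \right)}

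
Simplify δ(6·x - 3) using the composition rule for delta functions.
\frac{\delta(x - 1/2)}{6}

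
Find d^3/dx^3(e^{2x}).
8 e^{2 x}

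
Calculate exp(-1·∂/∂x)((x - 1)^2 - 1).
x^{2} - 4 x + 3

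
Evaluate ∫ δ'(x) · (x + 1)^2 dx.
-2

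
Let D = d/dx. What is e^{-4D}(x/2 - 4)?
\frac{x}{2} - 6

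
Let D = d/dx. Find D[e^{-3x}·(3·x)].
3 \left(1 - 3 x\right) e^{- 3 x}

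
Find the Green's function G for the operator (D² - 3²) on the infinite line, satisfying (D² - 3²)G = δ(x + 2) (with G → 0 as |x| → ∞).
-\frac{e^{-3|x + 2|}}{6}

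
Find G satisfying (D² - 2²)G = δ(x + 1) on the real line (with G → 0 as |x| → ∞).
-\frac{e^{-2|x + 1|}}{4}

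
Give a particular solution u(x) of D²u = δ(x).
\frac{|x|}{2}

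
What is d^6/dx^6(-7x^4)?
0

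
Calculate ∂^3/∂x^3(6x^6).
720 x^{3}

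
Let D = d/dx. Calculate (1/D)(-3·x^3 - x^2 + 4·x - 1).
- \frac{3 x^{4}}{4} - \frac{x^{3}}{3} + 2 x^{2} - x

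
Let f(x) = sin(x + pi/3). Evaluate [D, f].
\cos{\left(x + \frac{\pi}{3} \right)}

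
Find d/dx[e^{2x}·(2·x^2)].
4 x \left(x + 1\right) e^{2 x}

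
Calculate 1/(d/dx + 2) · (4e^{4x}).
\frac{2 e^{4 x}}{3}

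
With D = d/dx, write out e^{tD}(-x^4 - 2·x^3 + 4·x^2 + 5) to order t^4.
- t^{4} - t^{3} \left(4 x + 2\right) - t^{2} \left(6 x^{2} + 6 x - 4\right) - 2 t x \left(2 x^{2} + 3 x - 4\right) - x^{4} - 2 x^{3} + 4 x^{2} + 5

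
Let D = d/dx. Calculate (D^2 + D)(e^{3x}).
12 e^{3 x}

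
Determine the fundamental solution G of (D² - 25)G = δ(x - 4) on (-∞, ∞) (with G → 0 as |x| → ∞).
-\frac{e^{-5|x - 4|}}{10}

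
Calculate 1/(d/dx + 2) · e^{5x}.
\frac{e^{5 x}}{7}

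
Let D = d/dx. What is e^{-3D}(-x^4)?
- x^{4} + 12 x^{3} - 54 x^{2} + 108 x - 81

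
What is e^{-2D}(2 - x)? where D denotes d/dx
4 - x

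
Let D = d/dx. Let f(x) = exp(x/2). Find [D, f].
\frac{e^{\frac{x}{2}}}{2}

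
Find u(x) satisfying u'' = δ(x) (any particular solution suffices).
\frac{|x|}{2}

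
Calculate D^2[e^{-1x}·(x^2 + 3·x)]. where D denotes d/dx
\left(x^{2} - x - 4\right) e^{- x}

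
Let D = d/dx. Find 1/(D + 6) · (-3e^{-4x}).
- \frac{3 e^{- 4 x}}{2}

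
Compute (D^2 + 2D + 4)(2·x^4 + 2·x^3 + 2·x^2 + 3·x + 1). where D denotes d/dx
8 x^{4} + 24 x^{3} + 44 x^{2} + 32 x + 14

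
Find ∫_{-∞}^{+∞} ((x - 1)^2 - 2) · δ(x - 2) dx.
-1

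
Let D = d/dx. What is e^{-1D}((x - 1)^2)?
x^{2} - 4 x + 4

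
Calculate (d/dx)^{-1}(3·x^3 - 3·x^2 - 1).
\frac{3 x^{4}}{4} - x^{3} - x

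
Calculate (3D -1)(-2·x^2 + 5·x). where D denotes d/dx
2 x^{2} - 17 x + 15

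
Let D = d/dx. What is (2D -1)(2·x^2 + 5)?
- 2 x^{2} + 8 x - 5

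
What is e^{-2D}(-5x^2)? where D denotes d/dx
- 5 x^{2} + 20 x - 20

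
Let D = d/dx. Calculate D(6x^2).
12 x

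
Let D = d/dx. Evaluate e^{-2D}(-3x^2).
- 3 x^{2} + 12 x - 12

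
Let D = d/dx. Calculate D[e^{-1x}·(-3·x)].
3 \left(x - 1\right) e^{- x}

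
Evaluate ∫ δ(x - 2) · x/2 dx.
1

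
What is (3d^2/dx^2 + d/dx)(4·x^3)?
12 x \left(x + 6\right)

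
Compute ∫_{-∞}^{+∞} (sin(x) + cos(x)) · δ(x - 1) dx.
\cos{\left(1 \right)} + \sin{\left(1 \right)}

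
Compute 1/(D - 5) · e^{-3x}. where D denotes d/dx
- \frac{e^{- 3 x}}{8}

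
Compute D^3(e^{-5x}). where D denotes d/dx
- 125 e^{- 5 x}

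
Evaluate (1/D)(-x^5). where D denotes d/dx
- \frac{x^{6}}{6}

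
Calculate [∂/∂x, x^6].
6 x^{5}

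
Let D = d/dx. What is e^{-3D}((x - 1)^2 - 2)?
x^{2} - 8 x + 14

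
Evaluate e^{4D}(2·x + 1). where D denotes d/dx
2 x + 9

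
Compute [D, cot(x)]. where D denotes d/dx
- \frac{1}{\sin^{2}{\left(x \right)}}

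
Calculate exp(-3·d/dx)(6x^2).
6 x^{2} - 36 x + 54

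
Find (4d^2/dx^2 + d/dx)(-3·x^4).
12 x^{2} \left(- x - 12\right)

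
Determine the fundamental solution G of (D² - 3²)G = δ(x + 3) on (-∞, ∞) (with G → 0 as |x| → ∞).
-\frac{e^{-3|x + 3|}}{6}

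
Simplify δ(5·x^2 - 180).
\frac{\delta(x - 6) + \delta(x + 6)}{60}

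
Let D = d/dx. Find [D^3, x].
3D^{2}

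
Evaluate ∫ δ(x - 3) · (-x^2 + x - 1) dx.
-7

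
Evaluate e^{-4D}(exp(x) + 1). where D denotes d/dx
e^{x - 4} + 1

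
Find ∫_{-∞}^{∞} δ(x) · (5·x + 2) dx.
2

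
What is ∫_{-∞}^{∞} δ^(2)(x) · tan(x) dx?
0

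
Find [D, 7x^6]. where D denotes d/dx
42 x^{5}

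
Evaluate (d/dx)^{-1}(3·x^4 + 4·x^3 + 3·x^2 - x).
\frac{3 x^{5}}{5} + x^{4} + x^{3} - \frac{x^{2}}{2}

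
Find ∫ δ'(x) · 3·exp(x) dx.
-3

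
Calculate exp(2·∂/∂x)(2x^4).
2 x^{4} + 16 x^{3} + 48 x^{2} + 64 x + 32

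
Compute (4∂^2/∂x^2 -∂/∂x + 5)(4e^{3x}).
152 e^{3 x}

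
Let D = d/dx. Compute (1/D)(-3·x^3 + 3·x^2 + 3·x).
- \frac{3 x^{4}}{4} + x^{3} + \frac{3 x^{2}}{2}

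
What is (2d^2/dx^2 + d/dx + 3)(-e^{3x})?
- 24 e^{3 x}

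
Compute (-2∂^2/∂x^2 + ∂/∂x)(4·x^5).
20 x^{3} \left(x - 8\right)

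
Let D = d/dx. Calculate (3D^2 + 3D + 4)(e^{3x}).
40 e^{3 x}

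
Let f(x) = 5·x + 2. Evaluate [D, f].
5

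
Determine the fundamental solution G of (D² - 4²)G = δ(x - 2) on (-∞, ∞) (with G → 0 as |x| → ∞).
-\frac{e^{-4|x - 2|}}{8}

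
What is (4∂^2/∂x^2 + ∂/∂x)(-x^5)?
5 x^{3} \left(- x - 16\right)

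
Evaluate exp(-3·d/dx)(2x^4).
2 x^{4} - 24 x^{3} + 108 x^{2} - 216 x + 162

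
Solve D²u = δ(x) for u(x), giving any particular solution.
\frac{|x|}{2}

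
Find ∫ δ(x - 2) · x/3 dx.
\frac{2}{3}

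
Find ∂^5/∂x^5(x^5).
120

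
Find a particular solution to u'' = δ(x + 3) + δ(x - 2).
\frac{|x + 3|}{2} + \frac{|x - 2|}{2}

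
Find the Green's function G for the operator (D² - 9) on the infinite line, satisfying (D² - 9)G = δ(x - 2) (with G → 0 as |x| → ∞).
-\frac{e^{-3|x - 2|}}{6}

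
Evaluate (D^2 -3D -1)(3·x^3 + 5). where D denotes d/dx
- 3 x^{3} - 27 x^{2} + 18 x - 5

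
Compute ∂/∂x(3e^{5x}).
15 e^{5 x}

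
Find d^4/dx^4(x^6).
360 x^{2}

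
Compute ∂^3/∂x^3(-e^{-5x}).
125 e^{- 5 x}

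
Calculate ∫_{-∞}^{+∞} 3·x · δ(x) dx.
0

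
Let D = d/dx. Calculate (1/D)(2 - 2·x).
- x^{2} + 2 x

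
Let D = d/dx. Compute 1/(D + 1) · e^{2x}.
\frac{e^{2 x}}{3}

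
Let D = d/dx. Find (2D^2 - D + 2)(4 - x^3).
- 2 x^{3} + 3 x^{2} - 12 x + 8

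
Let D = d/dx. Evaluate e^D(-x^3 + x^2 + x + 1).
- x^{3} - 2 x^{2} + 2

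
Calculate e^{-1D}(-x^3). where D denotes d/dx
- x^{3} + 3 x^{2} - 3 x + 1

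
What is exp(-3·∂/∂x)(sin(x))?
\sin{\left(x - 3 \right)}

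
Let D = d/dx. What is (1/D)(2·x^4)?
\frac{2 x^{5}}{5}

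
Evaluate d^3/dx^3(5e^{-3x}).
- 135 e^{- 3 x}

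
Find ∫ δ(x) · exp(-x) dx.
1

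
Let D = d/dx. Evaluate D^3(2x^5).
120 x^{2}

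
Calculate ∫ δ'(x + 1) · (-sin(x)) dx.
\cos{\left(1 \right)}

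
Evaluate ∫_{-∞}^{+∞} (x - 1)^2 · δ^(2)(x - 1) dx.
2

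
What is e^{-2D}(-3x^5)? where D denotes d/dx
- 3 x^{5} + 30 x^{4} - 120 x^{3} + 240 x^{2} - 240 x + 96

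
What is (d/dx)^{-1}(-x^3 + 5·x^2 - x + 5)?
- \frac{x^{4}}{4} + \frac{5 x^{3}}{3} - \frac{x^{2}}{2} + 5 x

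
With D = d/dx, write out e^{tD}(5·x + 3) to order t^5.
5 t + 5 x + 3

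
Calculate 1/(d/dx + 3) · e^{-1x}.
\frac{e^{- x}}{2}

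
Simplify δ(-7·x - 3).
\frac{\delta(x + 3/7)}{7}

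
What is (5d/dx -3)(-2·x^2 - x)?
6 x^{2} - 17 x - 5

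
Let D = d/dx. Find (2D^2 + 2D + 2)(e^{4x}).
42 e^{4 x}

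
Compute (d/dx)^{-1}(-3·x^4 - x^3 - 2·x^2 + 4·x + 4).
- \frac{3 x^{5}}{5} - \frac{x^{4}}{4} - \frac{2 x^{3}}{3} + 2 x^{2} + 4 x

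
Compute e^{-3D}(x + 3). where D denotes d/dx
x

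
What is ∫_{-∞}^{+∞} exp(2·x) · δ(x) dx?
1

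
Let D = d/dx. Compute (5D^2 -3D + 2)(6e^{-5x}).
852 e^{- 5 x}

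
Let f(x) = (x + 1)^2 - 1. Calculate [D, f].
2 x + 2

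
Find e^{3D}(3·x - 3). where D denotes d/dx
3 x + 6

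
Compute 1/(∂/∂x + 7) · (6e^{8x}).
\frac{2 e^{8 x}}{5}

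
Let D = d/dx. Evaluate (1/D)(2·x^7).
\frac{x^{8}}{4}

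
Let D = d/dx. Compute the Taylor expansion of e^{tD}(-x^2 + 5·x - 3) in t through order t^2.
- t^{2} - t \left(2 x - 5\right) - x^{2} + 5 x - 3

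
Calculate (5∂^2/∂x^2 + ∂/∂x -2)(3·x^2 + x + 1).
- 6 x^{2} + 4 x + 29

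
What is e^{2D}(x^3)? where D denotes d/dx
x^{3} + 6 x^{2} + 12 x + 8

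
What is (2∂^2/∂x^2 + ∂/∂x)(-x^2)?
- 2 x - 4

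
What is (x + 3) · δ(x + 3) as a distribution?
0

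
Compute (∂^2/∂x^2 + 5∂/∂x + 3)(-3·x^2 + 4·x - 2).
- 9 x^{2} - 18 x + 8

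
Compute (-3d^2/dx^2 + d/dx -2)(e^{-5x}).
- 82 e^{- 5 x}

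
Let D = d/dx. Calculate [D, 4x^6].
24 x^{5}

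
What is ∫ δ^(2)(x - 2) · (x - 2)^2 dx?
2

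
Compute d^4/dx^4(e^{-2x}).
16 e^{- 2 x}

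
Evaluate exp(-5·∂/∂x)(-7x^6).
- 7 x^{6} + 210 x^{5} - 2625 x^{4} + 17500 x^{3} - 65625 x^{2} + 131250 x - 109375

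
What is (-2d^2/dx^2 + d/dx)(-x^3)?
3 x \left(4 - x\right)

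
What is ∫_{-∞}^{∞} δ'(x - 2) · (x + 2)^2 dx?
-8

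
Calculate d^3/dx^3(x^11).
990 x^{8}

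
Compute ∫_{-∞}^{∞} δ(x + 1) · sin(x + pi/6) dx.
\cos{\left(1 + \frac{\pi}{3} \right)}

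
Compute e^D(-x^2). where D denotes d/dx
- x^{2} - 2 x - 1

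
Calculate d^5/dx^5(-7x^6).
- 5040 x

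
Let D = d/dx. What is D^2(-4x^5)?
- 80 x^{3}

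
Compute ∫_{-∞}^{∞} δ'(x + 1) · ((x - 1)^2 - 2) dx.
4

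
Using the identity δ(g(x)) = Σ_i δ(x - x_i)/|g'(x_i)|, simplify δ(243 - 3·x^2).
\frac{\delta(x - 9) + \delta(x + 9)}{54}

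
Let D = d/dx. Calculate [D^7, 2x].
14D^{6}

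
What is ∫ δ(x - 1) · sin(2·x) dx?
\sin{\left(2 \right)}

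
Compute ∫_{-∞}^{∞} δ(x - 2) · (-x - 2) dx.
-4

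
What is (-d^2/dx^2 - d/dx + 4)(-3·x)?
3 - 12 x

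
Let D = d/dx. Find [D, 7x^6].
42 x^{5}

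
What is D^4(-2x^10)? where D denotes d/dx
- 10080 x^{6}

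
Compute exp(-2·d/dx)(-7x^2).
- 7 x^{2} + 28 x - 28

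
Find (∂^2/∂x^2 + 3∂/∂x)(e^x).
4 e^{x}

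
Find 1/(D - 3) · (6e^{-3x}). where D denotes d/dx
- e^{- 3 x}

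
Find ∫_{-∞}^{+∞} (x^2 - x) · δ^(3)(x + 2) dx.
0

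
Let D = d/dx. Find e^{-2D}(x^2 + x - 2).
x \left(x - 3\right)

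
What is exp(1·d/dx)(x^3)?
x^{3} + 3 x^{2} + 3 x + 1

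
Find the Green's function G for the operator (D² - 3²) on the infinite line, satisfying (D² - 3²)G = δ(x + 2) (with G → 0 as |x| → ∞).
-\frac{e^{-3|x + 2|}}{6}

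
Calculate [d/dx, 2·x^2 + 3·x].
4 x + 3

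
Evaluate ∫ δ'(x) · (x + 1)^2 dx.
-2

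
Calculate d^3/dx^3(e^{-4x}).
- 64 e^{- 4 x}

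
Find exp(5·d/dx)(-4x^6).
- 4 x^{6} - 120 x^{5} - 1500 x^{4} - 10000 x^{3} - 37500 x^{2} - 75000 x - 62500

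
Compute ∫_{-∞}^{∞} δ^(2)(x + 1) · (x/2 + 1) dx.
0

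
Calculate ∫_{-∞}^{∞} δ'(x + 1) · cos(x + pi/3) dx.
\cos{\left(\frac{\pi}{6} + 1 \right)}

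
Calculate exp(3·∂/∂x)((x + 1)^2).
x^{2} + 8 x + 16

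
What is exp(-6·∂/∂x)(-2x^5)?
- 2 x^{5} + 60 x^{4} - 720 x^{3} + 4320 x^{2} - 12960 x + 15552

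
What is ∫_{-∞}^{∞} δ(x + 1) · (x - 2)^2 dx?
9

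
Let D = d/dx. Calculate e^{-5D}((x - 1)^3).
x^{3} - 18 x^{2} + 108 x - 216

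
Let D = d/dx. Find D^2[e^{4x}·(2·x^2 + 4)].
\left(32 x^{2} + 32 x + 68\right) e^{4 x}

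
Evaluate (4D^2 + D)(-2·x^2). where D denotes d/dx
- 4 x - 16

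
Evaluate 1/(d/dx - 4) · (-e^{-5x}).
\frac{e^{- 5 x}}{9}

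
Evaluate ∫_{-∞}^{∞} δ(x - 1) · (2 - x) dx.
1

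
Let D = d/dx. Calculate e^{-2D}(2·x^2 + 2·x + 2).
2 x^{2} - 6 x + 6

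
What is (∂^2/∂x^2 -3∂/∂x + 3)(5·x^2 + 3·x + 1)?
15 x^{2} - 21 x + 4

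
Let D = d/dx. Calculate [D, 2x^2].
4 x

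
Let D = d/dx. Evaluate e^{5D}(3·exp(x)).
3 e^{x + 5}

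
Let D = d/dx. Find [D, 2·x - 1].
2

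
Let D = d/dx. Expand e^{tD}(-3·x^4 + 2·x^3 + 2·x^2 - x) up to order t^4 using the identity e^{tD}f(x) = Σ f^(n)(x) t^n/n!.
- 3 t^{4} - t^{3} \left(12 x - 2\right) + t^{2} \left(- 18 x^{2} + 6 x + 2\right) - t \left(12 x^{3} - 6 x^{2} - 4 x + 1\right) - 3 x^{4} + 2 x^{3} + 2 x^{2} - x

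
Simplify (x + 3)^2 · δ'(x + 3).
0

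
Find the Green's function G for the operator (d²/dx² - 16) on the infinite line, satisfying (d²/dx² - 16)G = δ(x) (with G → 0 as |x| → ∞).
-\frac{e^{-4|x|}}{8}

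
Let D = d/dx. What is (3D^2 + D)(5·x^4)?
20 x^{2} \left(x + 9\right)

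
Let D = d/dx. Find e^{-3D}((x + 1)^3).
x^{3} - 6 x^{2} + 12 x - 8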